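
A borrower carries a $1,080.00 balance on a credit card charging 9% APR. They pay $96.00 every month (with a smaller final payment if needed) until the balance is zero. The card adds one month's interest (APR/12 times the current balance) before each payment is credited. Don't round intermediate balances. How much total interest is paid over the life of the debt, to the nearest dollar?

Monthly rate r = 9%/12 = 0.75% = 0.0075.
Payoff takes n = ⌈−ln(1 − rB₀/P)/ln(1+r)⌉ = ⌈11.797⌉ = 12 payments; the last is $76.58.
Total paid = 11·$96.00 + $76.58 = $1,132.58.
Total interest = total paid − principal = $1,132.58 − $1,080.00 = $52.58.

$53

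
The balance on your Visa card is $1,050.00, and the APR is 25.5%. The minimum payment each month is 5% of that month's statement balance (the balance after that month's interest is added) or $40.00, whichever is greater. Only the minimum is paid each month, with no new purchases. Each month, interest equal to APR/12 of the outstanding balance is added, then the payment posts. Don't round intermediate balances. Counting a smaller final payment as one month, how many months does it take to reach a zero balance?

Monthly rate r = 25.5%/12 = 2.125% = 0.02125.
While 5% of the post-interest balance exceeds $40.00, each month B ← (B·(1+r))·(1 − 0.05), i.e. B shrinks by the factor (1+r)·0.95 = 0.97019.
This holds for months 1–10. Entering month 11 the balance is $775.79; 5% of the post-interest balance is now below $40.00, so the flat $40.00 minimum applies from here.
From month 11 a fixed $40.00 at rate r clears $775.79 in 26 more payments. Total: 10 + 26 = 36 months.

36 months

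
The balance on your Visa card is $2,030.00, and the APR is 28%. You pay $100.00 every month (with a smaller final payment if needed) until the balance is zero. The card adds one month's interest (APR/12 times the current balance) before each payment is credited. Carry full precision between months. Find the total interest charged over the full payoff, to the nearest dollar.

$753

Monthly rate r = 28%/12 = 2.33333% = 0.0233333.
Payoff takes n = ⌈−ln(1 − rB₀/P)/ln(1+r)⌉ = ⌈27.826⌉ = 28 payments; the last is $82.79.
Total paid = 27·$100.00 + $82.79 = $2,782.79.
Total interest = total paid − principal = $2,782.79 − $2,030.00 = $752.79.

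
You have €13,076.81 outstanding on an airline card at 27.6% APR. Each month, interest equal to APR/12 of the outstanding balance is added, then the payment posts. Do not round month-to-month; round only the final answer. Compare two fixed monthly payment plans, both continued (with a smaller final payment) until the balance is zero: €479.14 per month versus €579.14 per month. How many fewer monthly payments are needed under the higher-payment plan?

11 fewer payments

Monthly rate r = 27.6%/12 = 2.3% = 0.023.
At €479.14/mo: n = ⌈−ln(1 − rB₀/P)/ln(1+r)⌉ = 44 payments (last €218.72); total interest = total paid − €13,076.81 = €7,744.93.
At €579.14/mo: 33 payments (last €126.36); total interest €5,582.03.
Payments saved = 44 − 33 = 11.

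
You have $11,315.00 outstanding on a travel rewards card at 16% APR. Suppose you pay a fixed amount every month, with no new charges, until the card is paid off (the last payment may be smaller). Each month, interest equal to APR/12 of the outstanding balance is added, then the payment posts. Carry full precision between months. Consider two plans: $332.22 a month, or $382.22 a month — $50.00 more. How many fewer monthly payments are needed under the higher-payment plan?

8 fewer payments

Monthly rate r = 16%/12 = 1.33333% = 0.0133333.
At $332.22/mo: n = ⌈−ln(1 − rB₀/P)/ln(1+r)⌉ = 46 payments (last $234.10); total interest = total paid − $11,315.00 = $3,869.00.
At $382.22/mo: 38 payments (last $345.84); total interest $3,172.98.
Payments saved = 46 − 38 = 8.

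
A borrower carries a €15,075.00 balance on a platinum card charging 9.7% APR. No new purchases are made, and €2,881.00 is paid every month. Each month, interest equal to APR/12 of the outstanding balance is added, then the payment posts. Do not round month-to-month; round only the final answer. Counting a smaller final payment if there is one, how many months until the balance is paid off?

Monthly rate r = 9.7%/12 = 0.808333% = 0.00808333.
Recurrence: B ← B·(1+r) − €2,881.00.
Month 1: interest €121.86; balance after payment €12,315.86.
Month 2: interest €99.55; balance after payment €9,534.41.
Month 3: interest €77.07; balance after payment €6,730.48.
Month 4: interest €54.40; balance after payment €3,903.88.
Month 5: interest €31.56; balance after payment €1,054.44.
Month 6: interest €8.52; balance after payment €0.00.

6 payments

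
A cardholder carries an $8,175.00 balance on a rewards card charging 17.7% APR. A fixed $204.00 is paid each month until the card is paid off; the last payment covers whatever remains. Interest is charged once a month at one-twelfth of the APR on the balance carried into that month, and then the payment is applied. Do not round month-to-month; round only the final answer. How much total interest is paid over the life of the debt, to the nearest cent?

$4,283.98

Monthly rate r = 17.7%/12 = 1.475% = 0.01475.
Payoff takes n = ⌈−ln(1 − rB₀/P)/ln(1+r)⌉ = ⌈61.073⌉ = 62 payments; the last is $14.98.
Total paid = 61·$204.00 + $14.98 = $12,458.98.
Total interest = total paid − principal = $12,458.98 − $8,175.00 = $4,283.98.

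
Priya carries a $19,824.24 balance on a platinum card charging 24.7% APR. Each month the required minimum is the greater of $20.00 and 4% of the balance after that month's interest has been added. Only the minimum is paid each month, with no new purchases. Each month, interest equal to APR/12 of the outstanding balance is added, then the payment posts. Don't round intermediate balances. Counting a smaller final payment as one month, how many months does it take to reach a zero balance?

Monthly rate r = 24.7%/12 = 2.05833% = 0.0205833.
While 4% of the post-interest balance exceeds $20.00, each month B ← (B·(1+r))·(1 − 0.04), i.e. B shrinks by the factor (1+r)·0.96 = 0.97976.
This holds for months 1–181. Entering month 182 the balance is $489.62; 4% of the post-interest balance is now below $20.00, so the flat $20.00 minimum applies from here.
From month 182 a fixed $20.00 at rate r clears $489.62 in 35 more payments. Total: 181 + 35 = 216 months.

216 months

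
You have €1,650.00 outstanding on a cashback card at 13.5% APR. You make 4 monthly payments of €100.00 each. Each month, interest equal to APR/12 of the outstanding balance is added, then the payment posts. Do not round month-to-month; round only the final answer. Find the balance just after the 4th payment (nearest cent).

€1,318.71

Monthly rate r = 13.5%/12 = 1.125% = 0.01125.
Each month: B ← B·(1+r) − €100.00.
Month 1: interest €18.56; balance after payment €1,568.56.
Month 2: interest €17.65; balance after payment €1,486.21.
Month 3: interest €16.72; balance after payment €1,402.93.
Month 4: interest €15.78; balance after payment €1,318.71.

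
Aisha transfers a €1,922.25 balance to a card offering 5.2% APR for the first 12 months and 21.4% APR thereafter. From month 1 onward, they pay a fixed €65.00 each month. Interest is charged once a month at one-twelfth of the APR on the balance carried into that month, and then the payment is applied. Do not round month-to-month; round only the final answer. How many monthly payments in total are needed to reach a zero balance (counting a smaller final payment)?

36 months

Promo months 1–12 at r₀ = 5.2%/12 = 0.00433333; months 13+ at r₁ = 21.4%/12 = 0.0178333.
After month 12: iterate B ← B·(1+r₀) − €65.00 for 12 months → €1,225.76.
Then at r₁ with €65.00/mo: n₂ = −ln(1 − r₁·B/P)/ln(1+r₁) ≈ 23.19 → 24 more payments.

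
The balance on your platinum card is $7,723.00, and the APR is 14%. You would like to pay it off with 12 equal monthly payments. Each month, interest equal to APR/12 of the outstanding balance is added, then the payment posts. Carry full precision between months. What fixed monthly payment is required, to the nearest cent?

$693.43

Monthly rate r = 14%/12 = 1.16667% = 0.0116667.
Level-payment amortization: P = B₀·r / (1 − (1+r)^(−n)) = 7723.00·0.0116667 / (1 − 1.01167^(−12)).
Denominator 1 − (1+r)^(−12) = 0.129936977.
P = 90.1017 / 0.129936977 ≈ 693.43.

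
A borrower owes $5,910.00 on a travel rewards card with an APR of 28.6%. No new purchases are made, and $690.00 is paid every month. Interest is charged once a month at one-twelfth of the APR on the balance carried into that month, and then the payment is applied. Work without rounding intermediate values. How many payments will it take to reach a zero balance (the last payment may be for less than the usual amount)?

Monthly rate r = 28.6%/12 = 2.38333% = 0.0238333.
Recurrence: B ← B·(1+r) − $690.00.
Month 1: interest $140.86; balance after payment $5,360.85.
Month 2: interest $127.77; balance after payment $4,798.62.
Closed form: n = −ln(1 − rB₀/P)/ln(1+r) = −ln(0.79586)/ln(1.02383) ≈ 9.694, so the balance reaches zero during payment 10.

10 payments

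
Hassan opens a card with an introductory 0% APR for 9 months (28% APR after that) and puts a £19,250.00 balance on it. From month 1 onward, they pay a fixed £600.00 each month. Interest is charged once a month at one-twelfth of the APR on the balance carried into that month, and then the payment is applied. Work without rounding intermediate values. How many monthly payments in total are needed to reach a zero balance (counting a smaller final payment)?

43 payments

Promo months 1–9 at r₀ = 0%/12 = 0; months 10+ at r₁ = 28%/12 = 0.0233333.
After month 9 (no interest yet): B = £19,250.00 − 9·£600.00 = £13,850.00.
Then at r₁ with £600.00/mo: n₂ = −ln(1 − r₁·B/P)/ln(1+r₁) ≈ 33.54 → 34 more payments.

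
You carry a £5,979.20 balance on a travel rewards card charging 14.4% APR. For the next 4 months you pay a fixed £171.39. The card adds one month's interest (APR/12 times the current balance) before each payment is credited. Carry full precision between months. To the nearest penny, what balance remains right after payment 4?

Monthly rate r = 14.4%/12 = 1.2% = 0.012.
Each month: B ← B·(1+r) − £171.39.
Month 1: interest £71.75; balance after payment £5,879.56.
Month 2: interest £70.55; balance after payment £5,778.73.
Month 3: interest £69.34; balance after payment £5,676.68.
Month 4: interest £68.12; balance after payment £5,573.41.

£5,573.41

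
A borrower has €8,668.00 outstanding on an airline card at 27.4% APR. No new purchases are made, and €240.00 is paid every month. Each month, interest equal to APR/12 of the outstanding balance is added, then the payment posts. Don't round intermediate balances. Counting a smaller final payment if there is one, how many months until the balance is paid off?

Monthly rate r = 27.4%/12 = 2.28333% = 0.0228333.
Recurrence: B ← B·(1+r) − €240.00.
Month 1: interest €197.92; balance after payment €8,625.92.
Month 2: interest €196.96; balance after payment €8,582.88.
Closed form: n = −ln(1 − rB₀/P)/ln(1+r) = −ln(0.17534)/ln(1.02283) ≈ 77.118, so the balance reaches zero during payment 78.

78 payments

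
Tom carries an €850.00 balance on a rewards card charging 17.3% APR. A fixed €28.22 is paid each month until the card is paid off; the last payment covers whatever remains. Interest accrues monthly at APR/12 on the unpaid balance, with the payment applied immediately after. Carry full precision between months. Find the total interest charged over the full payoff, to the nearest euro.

Monthly rate r = 17.3%/12 = 1.44167% = 0.0144167.
Payoff takes n = ⌈−ln(1 − rB₀/P)/ln(1+r)⌉ = ⌈39.793⌉ = 40 payments; the last is €22.40.
Total paid = 39·€28.22 + €22.40 = €1,122.98.
Total interest = total paid − principal = €1,122.98 − €850.00 = €272.98.

€273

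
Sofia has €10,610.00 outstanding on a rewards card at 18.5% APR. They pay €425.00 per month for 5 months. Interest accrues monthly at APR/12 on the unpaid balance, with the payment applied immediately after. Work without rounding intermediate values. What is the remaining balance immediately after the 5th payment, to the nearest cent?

€9,261.92

Monthly rate r = 18.5%/12 = 1.54167% = 0.0154167.
Each month: B ← B·(1+r) − €425.00.
Month 1: interest €163.57; balance after payment €10,348.57.
Month 2: interest €159.54; balance after payment €10,083.11.
Month 3: interest €155.45; balance after payment €9,813.56.
Month 4: interest €151.29; balance after payment €9,539.85.
Month 5: interest €147.07; balance after payment €9,261.92.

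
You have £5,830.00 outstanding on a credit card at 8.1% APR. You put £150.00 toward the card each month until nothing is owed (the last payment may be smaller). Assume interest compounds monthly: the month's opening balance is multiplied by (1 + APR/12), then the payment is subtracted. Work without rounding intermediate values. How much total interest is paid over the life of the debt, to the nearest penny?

£954.79

Monthly rate r = 8.1%/12 = 0.675% = 0.00675.
Payoff takes n = ⌈−ln(1 − rB₀/P)/ln(1+r)⌉ = ⌈45.231⌉ = 46 payments; the last is £34.79.
Total paid = 45·£150.00 + £34.79 = £6,784.79.
Total interest = total paid − principal = £6,784.79 − £5,830.00 = £954.79.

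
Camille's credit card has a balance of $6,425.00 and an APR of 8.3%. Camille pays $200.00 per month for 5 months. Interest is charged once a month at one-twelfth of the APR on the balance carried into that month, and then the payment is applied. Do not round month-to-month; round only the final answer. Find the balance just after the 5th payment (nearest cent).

Monthly rate r = 8.3%/12 = 0.691667% = 0.00691667.
Each month: B ← B·(1+r) − $200.00.
Month 1: interest $44.44; balance after payment $6,269.44.
Month 2: interest $43.36; balance after payment $6,112.80.
Month 3: interest $42.28; balance after payment $5,955.08.
Month 4: interest $41.19; balance after payment $5,796.27.
Month 5: interest $40.09; balance after payment $5,636.36.

$5,636.36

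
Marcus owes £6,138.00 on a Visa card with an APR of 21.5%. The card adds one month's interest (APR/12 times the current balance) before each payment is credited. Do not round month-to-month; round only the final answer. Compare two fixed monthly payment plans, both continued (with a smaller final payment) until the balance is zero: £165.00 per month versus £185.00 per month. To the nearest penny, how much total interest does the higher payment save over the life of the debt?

Monthly rate r = 21.5%/12 = 1.79167% = 0.0179167.
At £165.00/mo: n = ⌈−ln(1 − rB₀/P)/ln(1+r)⌉ = 62 payments (last £138.37); total interest = total paid − £6,138.00 = £4,065.37.
At £185.00/mo: 51 payments (last £152.32); total interest £3,264.32.
Interest saved = £4,065.37 − £3,264.32 = £801.05.

£801.05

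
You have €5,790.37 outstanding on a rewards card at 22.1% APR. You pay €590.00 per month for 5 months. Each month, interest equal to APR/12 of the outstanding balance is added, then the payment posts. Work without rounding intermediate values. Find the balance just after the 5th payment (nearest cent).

Monthly rate r = 22.1%/12 = 1.84167% = 0.0184167.
Each month: B ← B·(1+r) − €590.00.
Month 1: interest €106.64; balance after payment €5,307.01.
Month 2: interest €97.74; balance after payment €4,814.75.
Month 3: interest €88.67; balance after payment €4,313.42.
Month 4: interest €79.44; balance after payment €3,802.86.
Month 5: interest €70.04; balance after payment €3,282.89.

€3,282.89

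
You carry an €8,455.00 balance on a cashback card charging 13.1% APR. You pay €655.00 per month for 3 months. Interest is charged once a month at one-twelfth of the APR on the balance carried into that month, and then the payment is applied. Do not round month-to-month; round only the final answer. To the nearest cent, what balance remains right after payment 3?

Monthly rate r = 13.1%/12 = 1.09167% = 0.0109167.
Each month: B ← B·(1+r) − €655.00.
Month 1: interest €92.30; balance after payment €7,892.30.
Month 2: interest €86.16; balance after payment €7,323.46.
Month 3: interest €79.95; balance after payment €6,748.41.

€6,748.41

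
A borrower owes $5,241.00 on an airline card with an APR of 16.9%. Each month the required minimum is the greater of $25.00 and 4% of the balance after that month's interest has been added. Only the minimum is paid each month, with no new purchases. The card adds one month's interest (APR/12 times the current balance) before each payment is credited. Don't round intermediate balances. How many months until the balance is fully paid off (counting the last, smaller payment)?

111 months

Monthly rate r = 16.9%/12 = 1.40833% = 0.0140833.
While 4% of the post-interest balance exceeds $25.00, each month B ← (B·(1+r))·(1 − 0.04), i.e. B shrinks by the factor (1+r)·0.96 = 0.97352.
This holds for months 1–80. Entering month 81 the balance is $612.36; 4% of the post-interest balance is now below $25.00, so the flat $25.00 minimum applies from here.
From month 81 a fixed $25.00 at rate r clears $612.36 in 31 more payments. Total: 80 + 31 = 111 months.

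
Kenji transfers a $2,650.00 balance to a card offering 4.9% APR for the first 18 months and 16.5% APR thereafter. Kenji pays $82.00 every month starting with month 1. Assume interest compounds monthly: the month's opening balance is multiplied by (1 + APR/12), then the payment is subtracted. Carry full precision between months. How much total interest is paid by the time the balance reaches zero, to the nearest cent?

$332.66

Promo months 1–18 at r₀ = 4.9%/12 = 0.00408333; months 19+ at r₁ = 16.5%/12 = 0.01375.
After month 18: iterate B ← B·(1+r₀) − $82.00 for 18 months → $1,323.32.
Then at r₁ with $82.00/mo: n₂ = −ln(1 − r₁·B/P)/ln(1+r₁) ≈ 18.37 → 19 more payments.
Total paid = 36·$82.00 + $30.66 = $2,982.66; interest = $2,982.66 − $2,650.00 = $332.66.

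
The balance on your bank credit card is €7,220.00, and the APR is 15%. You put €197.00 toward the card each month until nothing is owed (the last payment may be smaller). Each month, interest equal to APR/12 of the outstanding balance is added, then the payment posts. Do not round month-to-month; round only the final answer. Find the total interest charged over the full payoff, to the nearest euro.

Monthly rate r = 15%/12 = 1.25% = 0.0125.
Payoff takes n = ⌈−ln(1 − rB₀/P)/ln(1+r)⌉ = ⌈49.323⌉ = 50 payments; the last is €63.87.
Total paid = 49·€197.00 + €63.87 = €9,716.87.
Total interest = total paid − principal = €9,716.87 − €7,220.00 = €2,496.87.

€2,497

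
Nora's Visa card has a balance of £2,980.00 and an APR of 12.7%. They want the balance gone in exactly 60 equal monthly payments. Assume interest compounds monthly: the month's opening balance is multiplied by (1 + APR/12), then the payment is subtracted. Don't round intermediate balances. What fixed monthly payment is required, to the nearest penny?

Monthly rate r = 12.7%/12 = 1.05833% = 0.0105833.
Level-payment amortization: P = B₀·r / (1 − (1+r)^(−n)) = 2980.00·0.0105833 / (1 − 1.01058^(−60)).
Denominator 1 − (1+r)^(−60) = 0.46829333.
P = 31.5383 / 0.46829333 ≈ 67.35.

£67.35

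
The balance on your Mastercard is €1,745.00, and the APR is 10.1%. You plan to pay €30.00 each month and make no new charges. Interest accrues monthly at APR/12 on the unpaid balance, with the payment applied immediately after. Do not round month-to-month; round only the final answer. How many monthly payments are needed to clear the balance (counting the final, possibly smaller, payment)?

Monthly rate r = 10.1%/12 = 0.841667% = 0.00841667.
Recurrence: B ← B·(1+r) − €30.00.
Month 1: interest €14.69; balance after payment €1,729.69.
Month 2: interest €14.56; balance after payment €1,714.25.
Closed form: n = −ln(1 − rB₀/P)/ln(1+r) = −ln(0.51043)/ln(1.00842) ≈ 80.237, so the balance reaches zero during payment 81.

81 payments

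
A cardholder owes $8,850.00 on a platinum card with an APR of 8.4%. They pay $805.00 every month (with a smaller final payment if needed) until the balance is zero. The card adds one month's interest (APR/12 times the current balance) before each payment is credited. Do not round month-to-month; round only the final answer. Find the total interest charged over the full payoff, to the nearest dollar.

$392

Monthly rate r = 8.4%/12 = 0.7% = 0.007.
Payoff takes n = ⌈−ln(1 − rB₀/P)/ln(1+r)⌉ = ⌈11.480⌉ = 12 payments; the last is $386.97.
Total paid = 11·$805.00 + $386.97 = $9,241.97.
Total interest = total paid − principal = $9,241.97 − $8,850.00 = $391.97.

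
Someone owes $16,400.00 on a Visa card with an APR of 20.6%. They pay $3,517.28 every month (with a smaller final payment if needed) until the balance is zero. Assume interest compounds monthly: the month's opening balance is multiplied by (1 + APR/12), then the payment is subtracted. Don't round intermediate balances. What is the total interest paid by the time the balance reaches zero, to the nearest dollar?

Monthly rate r = 20.6%/12 = 1.71667% = 0.0171667.
Payoff takes n = ⌈−ln(1 − rB₀/P)/ln(1+r)⌉ = ⌈4.901⌉ = 5 payments; the last is $3,173.46.
Total paid = 4·$3,517.28 + $3,173.46 = $17,242.58.
Total interest = total paid − principal = $17,242.58 − $16,400.00 = $842.58.

$843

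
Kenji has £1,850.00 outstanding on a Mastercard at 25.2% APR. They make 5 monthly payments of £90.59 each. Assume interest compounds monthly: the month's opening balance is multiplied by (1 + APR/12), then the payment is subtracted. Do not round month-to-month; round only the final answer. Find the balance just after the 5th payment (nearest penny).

Monthly rate r = 25.2%/12 = 2.1% = 0.021.
Each month: B ← B·(1+r) − £90.59.
Month 1: interest £38.85; balance after payment £1,798.26.
Month 2: interest £37.76; balance after payment £1,745.43.
Month 3: interest £36.65; balance after payment £1,691.50.
Month 4: interest £35.52; balance after payment £1,636.43.
Month 5: interest £34.37; balance after payment £1,580.20.

£1,580.20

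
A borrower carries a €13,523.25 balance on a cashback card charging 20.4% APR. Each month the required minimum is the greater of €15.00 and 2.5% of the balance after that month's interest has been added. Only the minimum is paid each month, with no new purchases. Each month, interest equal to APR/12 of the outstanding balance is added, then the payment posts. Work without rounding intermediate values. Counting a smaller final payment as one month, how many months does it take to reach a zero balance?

436 months

Monthly rate r = 20.4%/12 = 1.7% = 0.017.
While 2.5% of the post-interest balance exceeds €15.00, each month B ← (B·(1+r))·(1 − 0.025), i.e. B shrinks by the factor (1+r)·0.975 = 0.99157.
This holds for months 1–371. Entering month 372 the balance is €585.96; 2.5% of the post-interest balance is now below €15.00, so the flat €15.00 minimum applies from here.
From month 372 a fixed €15.00 at rate r clears €585.96 in 65 more payments. Total: 371 + 65 = 436 months.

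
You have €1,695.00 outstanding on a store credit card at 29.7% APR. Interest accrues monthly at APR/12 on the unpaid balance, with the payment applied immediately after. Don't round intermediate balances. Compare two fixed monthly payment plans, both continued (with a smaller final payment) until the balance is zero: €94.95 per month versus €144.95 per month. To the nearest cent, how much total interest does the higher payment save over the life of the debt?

€238.90

Monthly rate r = 29.7%/12 = 2.475% = 0.02475.
At €94.95/mo: n = ⌈−ln(1 − rB₀/P)/ln(1+r)⌉ = 24 payments (last €80.78); total interest = total paid − €1,695.00 = €569.63.
At €144.95/mo: 14 payments (last €141.38); total interest €330.73.
Interest saved = €569.63 − €330.73 = €238.90.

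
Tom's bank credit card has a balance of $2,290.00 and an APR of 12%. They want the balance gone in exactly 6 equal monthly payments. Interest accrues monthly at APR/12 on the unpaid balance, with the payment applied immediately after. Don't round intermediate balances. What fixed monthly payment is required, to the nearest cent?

$395.14

Monthly rate r = 12%/12 = 1% = 0.01.
Level-payment amortization: P = B₀·r / (1 − (1+r)^(−n)) = 2290.00·0.01 / (1 − 1.01^(−6)).
Denominator 1 − (1+r)^(−6) = 0.0579547647.
P = 22.9 / 0.0579547647 ≈ 395.14.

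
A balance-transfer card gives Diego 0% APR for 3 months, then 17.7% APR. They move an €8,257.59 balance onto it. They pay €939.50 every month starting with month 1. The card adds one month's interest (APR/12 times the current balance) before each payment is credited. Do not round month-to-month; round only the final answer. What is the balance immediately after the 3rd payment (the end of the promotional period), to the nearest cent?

Promo months 1–3 at r₀ = 0%/12 = 0; months 4+ at r₁ = 17.7%/12 = 0.01475.
After month 3 (no interest yet): B = €8,257.59 − 3·€939.50 = €5,439.09.

€5,439.09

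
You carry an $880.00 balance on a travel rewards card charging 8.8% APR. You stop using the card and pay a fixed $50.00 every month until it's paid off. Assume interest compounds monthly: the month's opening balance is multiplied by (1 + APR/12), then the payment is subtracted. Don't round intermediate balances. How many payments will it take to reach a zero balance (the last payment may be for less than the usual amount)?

Monthly rate r = 8.8%/12 = 0.733333% = 0.00733333.
Recurrence: B ← B·(1+r) − $50.00.
Month 1: interest $6.45; balance after payment $836.45.
Month 2: interest $6.13; balance after payment $792.59.
Closed form: n = −ln(1 − rB₀/P)/ln(1+r) = −ln(0.87093)/ln(1.00733) ≈ 18.913, so the balance reaches zero during payment 19.

19 months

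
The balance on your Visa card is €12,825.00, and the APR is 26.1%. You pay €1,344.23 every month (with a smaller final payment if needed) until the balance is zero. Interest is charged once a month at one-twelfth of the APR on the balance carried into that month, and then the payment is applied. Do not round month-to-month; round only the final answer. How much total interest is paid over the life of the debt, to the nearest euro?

€1,707

Monthly rate r = 26.1%/12 = 2.175% = 0.02175.
Payoff takes n = ⌈−ln(1 − rB₀/P)/ln(1+r)⌉ = ⌈10.809⌉ = 11 payments; the last is €1,089.85.
Total paid = 10·€1,344.23 + €1,089.85 = €14,532.15.
Total interest = total paid − principal = €14,532.15 − €12,825.00 = €1,707.15.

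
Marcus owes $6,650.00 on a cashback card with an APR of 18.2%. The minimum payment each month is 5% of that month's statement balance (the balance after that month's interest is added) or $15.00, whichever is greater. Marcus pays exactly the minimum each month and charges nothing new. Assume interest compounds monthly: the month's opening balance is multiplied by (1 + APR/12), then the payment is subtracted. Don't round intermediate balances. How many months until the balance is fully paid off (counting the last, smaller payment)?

Monthly rate r = 18.2%/12 = 1.51667% = 0.0151667.
While 5% of the post-interest balance exceeds $15.00, each month B ← (B·(1+r))·(1 − 0.05), i.e. B shrinks by the factor (1+r)·0.95 = 0.96441.
This holds for months 1–86. Entering month 87 the balance is $294.62; 5% of the post-interest balance is now below $15.00, so the flat $15.00 minimum applies from here.
From month 87 a fixed $15.00 at rate r clears $294.62 in 24 more payments. Total: 86 + 24 = 110 months.

110 months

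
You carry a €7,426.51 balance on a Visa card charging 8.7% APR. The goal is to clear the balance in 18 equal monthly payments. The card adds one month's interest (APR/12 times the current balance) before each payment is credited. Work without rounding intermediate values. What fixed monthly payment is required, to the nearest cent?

€441.58

Monthly rate r = 8.7%/12 = 0.725% = 0.00725.
Level-payment amortization: P = B₀·r / (1 − (1+r)^(−n)) = 7426.51·0.00725 / (1 − 1.00725^(−18)).
Denominator 1 − (1+r)^(−18) = 0.121930219.
P = 53.8422 / 0.121930219 ≈ 441.58.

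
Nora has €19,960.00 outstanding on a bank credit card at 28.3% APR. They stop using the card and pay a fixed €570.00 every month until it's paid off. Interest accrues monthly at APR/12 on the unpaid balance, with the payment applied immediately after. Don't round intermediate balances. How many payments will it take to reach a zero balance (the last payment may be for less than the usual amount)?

75 months

Monthly rate r = 28.3%/12 = 2.35833% = 0.0235833.
Recurrence: B ← B·(1+r) − €570.00.
Month 1: interest €470.72; balance after payment €19,860.72.
Month 2: interest €468.38; balance after payment €19,759.11.
Closed form: n = −ln(1 − rB₀/P)/ln(1+r) = −ln(0.17417)/ln(1.02358) ≈ 74.979, so the balance reaches zero during payment 75.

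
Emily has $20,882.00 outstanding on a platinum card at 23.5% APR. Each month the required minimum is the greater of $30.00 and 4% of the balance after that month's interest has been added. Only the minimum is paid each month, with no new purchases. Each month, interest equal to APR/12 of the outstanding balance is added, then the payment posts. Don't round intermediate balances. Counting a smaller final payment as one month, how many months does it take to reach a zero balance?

190 months

Monthly rate r = 23.5%/12 = 1.95833% = 0.0195833.
While 4% of the post-interest balance exceeds $30.00, each month B ← (B·(1+r))·(1 − 0.04), i.e. B shrinks by the factor (1+r)·0.96 = 0.9788.
This holds for months 1–157. Entering month 158 the balance is $722.31; 4% of the post-interest balance is now below $30.00, so the flat $30.00 minimum applies from here.
From month 158 a fixed $30.00 at rate r clears $722.31 in 33 more payments. Total: 157 + 33 = 190 months.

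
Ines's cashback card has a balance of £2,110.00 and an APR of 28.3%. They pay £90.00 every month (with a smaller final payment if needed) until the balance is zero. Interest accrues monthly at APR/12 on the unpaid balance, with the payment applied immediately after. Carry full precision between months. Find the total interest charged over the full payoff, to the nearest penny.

Monthly rate r = 28.3%/12 = 2.35833% = 0.0235833.
Payoff takes n = ⌈−ln(1 − rB₀/P)/ln(1+r)⌉ = ⌈34.534⌉ = 35 payments; the last is £48.31.
Total paid = 34·£90.00 + £48.31 = £3,108.31.
Total interest = total paid − principal = £3,108.31 − £2,110.00 = £998.31.

£998.31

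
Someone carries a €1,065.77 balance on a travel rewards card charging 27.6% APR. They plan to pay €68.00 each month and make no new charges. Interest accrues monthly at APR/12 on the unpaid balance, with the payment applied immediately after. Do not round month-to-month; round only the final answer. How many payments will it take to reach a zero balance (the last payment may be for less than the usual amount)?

Monthly rate r = 27.6%/12 = 2.3% = 0.023.
Recurrence: B ← B·(1+r) − €68.00.
Month 1: interest €24.51; balance after payment €1,022.28.
Month 2: interest €23.51; balance after payment €977.80.
Closed form: n = −ln(1 − rB₀/P)/ln(1+r) = −ln(0.63952)/ln(1.023) ≈ 19.659, so the balance reaches zero during payment 20.

20 months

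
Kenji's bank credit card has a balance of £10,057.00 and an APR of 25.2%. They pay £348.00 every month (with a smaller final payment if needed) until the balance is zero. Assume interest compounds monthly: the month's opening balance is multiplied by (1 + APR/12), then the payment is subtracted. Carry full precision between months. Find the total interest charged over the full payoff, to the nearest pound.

Monthly rate r = 25.2%/12 = 2.1% = 0.021.
Payoff takes n = ⌈−ln(1 − rB₀/P)/ln(1+r)⌉ = ⌈44.925⌉ = 45 payments; the last is £322.23.
Total paid = 44·£348.00 + £322.23 = £15,634.23.
Total interest = total paid − principal = £15,634.23 − £10,057.00 = £5,577.23.

£5,577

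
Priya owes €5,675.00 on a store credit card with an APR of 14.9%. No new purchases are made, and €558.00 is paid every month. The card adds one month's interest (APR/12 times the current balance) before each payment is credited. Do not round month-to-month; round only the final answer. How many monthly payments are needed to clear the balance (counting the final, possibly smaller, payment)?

Monthly rate r = 14.9%/12 = 1.24167% = 0.0124167.
Recurrence: B ← B·(1+r) − €558.00.
Month 1: interest €70.46; balance after payment €5,187.46.
Month 2: interest €64.41; balance after payment €4,693.88.
Closed form: n = −ln(1 − rB₀/P)/ln(1+r) = −ln(0.87372)/ln(1.01242) ≈ 10.940, so the balance reaches zero during payment 11.

11 months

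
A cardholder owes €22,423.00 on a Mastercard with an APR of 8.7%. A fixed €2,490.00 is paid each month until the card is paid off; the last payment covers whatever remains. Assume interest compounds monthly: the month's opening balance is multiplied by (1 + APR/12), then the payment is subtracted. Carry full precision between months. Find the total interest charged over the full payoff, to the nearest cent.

Monthly rate r = 8.7%/12 = 0.725% = 0.00725.
Payoff takes n = ⌈−ln(1 − rB₀/P)/ln(1+r)⌉ = ⌈9.346⌉ = 10 payments; the last is €864.47.
Total paid = 9·€2,490.00 + €864.47 = €23,274.47.
Total interest = total paid − principal = €23,274.47 − €22,423.00 = €851.47.

€851.47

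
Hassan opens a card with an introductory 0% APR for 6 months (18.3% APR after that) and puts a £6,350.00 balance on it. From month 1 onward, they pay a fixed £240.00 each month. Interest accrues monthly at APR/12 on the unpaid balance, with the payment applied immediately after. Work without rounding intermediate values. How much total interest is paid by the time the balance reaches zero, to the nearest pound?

Promo months 1–6 at r₀ = 0%/12 = 0; months 7+ at r₁ = 18.3%/12 = 0.01525.
After month 6 (no interest yet): B = £6,350.00 − 6·£240.00 = £4,910.00.
Then at r₁ with £240.00/mo: n₂ = −ln(1 − r₁·B/P)/ln(1+r₁) ≈ 24.71 → 25 more payments.
Total paid = 30·£240.00 + £170.27 = £7,370.27; interest = £7,370.27 − £6,350.00 = £1,020.27.

£1,020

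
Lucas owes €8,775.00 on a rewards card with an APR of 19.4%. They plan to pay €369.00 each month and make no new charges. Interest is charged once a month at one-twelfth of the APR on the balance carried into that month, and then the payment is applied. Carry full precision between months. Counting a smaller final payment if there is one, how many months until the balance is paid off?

Monthly rate r = 19.4%/12 = 1.61667% = 0.0161667.
Recurrence: B ← B·(1+r) − €369.00.
Month 1: interest €141.86; balance after payment €8,547.86.
Month 2: interest €138.19; balance after payment €8,317.05.
Closed form: n = −ln(1 − rB₀/P)/ln(1+r) = −ln(0.61555)/ln(1.01617) ≈ 30.257, so the balance reaches zero during payment 31.

31 payments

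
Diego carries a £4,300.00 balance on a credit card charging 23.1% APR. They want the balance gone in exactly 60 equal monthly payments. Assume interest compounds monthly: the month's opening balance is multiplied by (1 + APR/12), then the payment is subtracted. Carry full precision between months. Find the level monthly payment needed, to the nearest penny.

£121.47

Monthly rate r = 23.1%/12 = 1.925% = 0.01925.
Level-payment amortization: P = B₀·r / (1 − (1+r)^(−n)) = 4300.00·0.01925 / (1 − 1.01925^(−60)).
Denominator 1 − (1+r)^(−60) = 0.681465269.
P = 82.775 / 0.681465269 ≈ 121.47.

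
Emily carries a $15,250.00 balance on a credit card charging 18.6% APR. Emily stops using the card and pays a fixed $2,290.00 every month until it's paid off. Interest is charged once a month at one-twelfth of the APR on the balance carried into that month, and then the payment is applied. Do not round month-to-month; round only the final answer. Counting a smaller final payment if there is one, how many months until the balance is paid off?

Monthly rate r = 18.6%/12 = 1.55% = 0.0155.
Recurrence: B ← B·(1+r) − $2,290.00.
Month 1: interest $236.38; balance after payment $13,196.38.
Month 2: interest $204.54; balance after payment $11,110.92.
Closed form: n = −ln(1 − rB₀/P)/ln(1+r) = −ln(0.89678)/ln(1.0155) ≈ 7.083, so the balance reaches zero during payment 8.

8 payments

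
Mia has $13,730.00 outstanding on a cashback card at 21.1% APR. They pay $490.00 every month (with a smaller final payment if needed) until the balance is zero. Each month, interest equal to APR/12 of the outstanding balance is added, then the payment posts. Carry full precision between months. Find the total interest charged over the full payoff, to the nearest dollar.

Monthly rate r = 21.1%/12 = 1.75833% = 0.0175833.
Payoff takes n = ⌈−ln(1 − rB₀/P)/ln(1+r)⌉ = ⌈38.934⌉ = 39 payments; the last is $457.84.
Total paid = 38·$490.00 + $457.84 = $19,077.84.
Total interest = total paid − principal = $19,077.84 − $13,730.00 = $5,347.84.

$5,348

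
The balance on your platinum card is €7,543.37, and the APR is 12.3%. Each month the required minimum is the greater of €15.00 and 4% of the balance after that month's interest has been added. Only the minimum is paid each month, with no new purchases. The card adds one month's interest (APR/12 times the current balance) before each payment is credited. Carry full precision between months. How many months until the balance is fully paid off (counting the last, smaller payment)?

128 months

Monthly rate r = 12.3%/12 = 1.025% = 0.01025.
While 4% of the post-interest balance exceeds €15.00, each month B ← (B·(1+r))·(1 − 0.04), i.e. B shrinks by the factor (1+r)·0.96 = 0.96984.
This holds for months 1–99. Entering month 100 the balance is €363.81; 4% of the post-interest balance is now below €15.00, so the flat €15.00 minimum applies from here.
From month 100 a fixed €15.00 at rate r clears €363.81 in 29 more payments. Total: 99 + 29 = 128 months.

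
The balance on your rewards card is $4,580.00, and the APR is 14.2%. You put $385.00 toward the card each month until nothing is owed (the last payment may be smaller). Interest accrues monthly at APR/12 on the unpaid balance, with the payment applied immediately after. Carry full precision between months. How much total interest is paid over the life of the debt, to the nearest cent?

$385.58

Monthly rate r = 14.2%/12 = 1.18333% = 0.0118333.
Payoff takes n = ⌈−ln(1 − rB₀/P)/ln(1+r)⌉ = ⌈12.897⌉ = 13 payments; the last is $345.58.
Total paid = 12·$385.00 + $345.58 = $4,965.58.
Total interest = total paid − principal = $4,965.58 − $4,580.00 = $385.58.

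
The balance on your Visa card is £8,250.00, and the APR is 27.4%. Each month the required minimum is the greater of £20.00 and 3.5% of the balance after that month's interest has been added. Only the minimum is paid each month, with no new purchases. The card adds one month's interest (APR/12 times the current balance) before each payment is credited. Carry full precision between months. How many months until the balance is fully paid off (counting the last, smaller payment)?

Monthly rate r = 27.4%/12 = 2.28333% = 0.0228333.
While 3.5% of the post-interest balance exceeds £20.00, each month B ← (B·(1+r))·(1 − 0.035), i.e. B shrinks by the factor (1+r)·0.965 = 0.98703.
This holds for months 1–207. Entering month 208 the balance is £553.63; 3.5% of the post-interest balance is now below £20.00, so the flat £20.00 minimum applies from here.
From month 208 a fixed £20.00 at rate r clears £553.63 in 45 more payments. Total: 207 + 45 = 252 months.

252 months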